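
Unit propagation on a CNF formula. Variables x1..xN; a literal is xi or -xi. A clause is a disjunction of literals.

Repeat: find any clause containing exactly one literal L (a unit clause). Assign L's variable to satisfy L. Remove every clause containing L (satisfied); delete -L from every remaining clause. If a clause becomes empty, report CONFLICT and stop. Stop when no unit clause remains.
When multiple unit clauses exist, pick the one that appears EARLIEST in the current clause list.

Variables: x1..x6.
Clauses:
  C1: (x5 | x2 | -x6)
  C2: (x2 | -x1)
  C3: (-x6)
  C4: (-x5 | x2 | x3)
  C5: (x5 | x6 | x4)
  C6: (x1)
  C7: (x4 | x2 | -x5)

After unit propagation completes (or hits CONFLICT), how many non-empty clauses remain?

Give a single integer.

Answer: 1

Derivation:
unit clause [-6] forces x6=F; simplify:
  drop 6 from [5, 6, 4] -> [5, 4]
  satisfied 2 clause(s); 5 remain; assigned so far: [6]
unit clause [1] forces x1=T; simplify:
  drop -1 from [2, -1] -> [2]
  satisfied 1 clause(s); 4 remain; assigned so far: [1, 6]
unit clause [2] forces x2=T; simplify:
  satisfied 3 clause(s); 1 remain; assigned so far: [1, 2, 6]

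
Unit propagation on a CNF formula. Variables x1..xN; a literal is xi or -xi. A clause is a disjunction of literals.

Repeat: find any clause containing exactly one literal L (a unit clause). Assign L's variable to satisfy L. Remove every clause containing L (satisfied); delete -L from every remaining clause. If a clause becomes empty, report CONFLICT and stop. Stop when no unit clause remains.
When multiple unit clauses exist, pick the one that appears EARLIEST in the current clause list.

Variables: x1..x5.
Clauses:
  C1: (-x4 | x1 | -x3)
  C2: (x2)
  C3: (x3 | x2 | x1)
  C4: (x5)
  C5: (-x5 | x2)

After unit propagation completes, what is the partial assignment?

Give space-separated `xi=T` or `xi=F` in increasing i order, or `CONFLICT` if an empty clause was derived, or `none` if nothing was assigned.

unit clause [2] forces x2=T; simplify:
  satisfied 3 clause(s); 2 remain; assigned so far: [2]
unit clause [5] forces x5=T; simplify:
  satisfied 1 clause(s); 1 remain; assigned so far: [2, 5]

Answer: x2=T x5=T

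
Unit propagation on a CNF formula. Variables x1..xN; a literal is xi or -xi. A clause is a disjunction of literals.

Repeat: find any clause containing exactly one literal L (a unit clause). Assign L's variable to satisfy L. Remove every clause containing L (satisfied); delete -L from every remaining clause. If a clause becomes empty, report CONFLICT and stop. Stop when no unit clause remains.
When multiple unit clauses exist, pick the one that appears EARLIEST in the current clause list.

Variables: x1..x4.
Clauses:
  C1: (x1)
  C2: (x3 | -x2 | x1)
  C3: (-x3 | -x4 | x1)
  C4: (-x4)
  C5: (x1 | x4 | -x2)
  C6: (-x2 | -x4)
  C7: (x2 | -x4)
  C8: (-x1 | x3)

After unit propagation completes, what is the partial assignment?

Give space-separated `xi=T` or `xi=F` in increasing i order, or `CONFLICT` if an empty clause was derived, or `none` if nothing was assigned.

unit clause [1] forces x1=T; simplify:
  drop -1 from [-1, 3] -> [3]
  satisfied 4 clause(s); 4 remain; assigned so far: [1]
unit clause [-4] forces x4=F; simplify:
  satisfied 3 clause(s); 1 remain; assigned so far: [1, 4]
unit clause [3] forces x3=T; simplify:
  satisfied 1 clause(s); 0 remain; assigned so far: [1, 3, 4]

Answer: x1=T x3=T x4=F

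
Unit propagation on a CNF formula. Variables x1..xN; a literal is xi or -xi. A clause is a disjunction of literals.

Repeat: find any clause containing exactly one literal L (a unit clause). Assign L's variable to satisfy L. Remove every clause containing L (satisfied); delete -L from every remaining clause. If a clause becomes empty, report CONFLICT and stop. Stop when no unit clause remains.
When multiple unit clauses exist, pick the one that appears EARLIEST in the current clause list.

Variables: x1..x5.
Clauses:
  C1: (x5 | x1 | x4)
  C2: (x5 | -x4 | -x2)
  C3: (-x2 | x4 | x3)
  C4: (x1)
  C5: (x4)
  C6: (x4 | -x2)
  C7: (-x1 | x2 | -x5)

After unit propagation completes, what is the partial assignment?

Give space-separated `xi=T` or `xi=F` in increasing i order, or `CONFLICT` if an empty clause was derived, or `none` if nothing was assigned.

Answer: x1=T x4=T

Derivation:
unit clause [1] forces x1=T; simplify:
  drop -1 from [-1, 2, -5] -> [2, -5]
  satisfied 2 clause(s); 5 remain; assigned so far: [1]
unit clause [4] forces x4=T; simplify:
  drop -4 from [5, -4, -2] -> [5, -2]
  satisfied 3 clause(s); 2 remain; assigned so far: [1, 4]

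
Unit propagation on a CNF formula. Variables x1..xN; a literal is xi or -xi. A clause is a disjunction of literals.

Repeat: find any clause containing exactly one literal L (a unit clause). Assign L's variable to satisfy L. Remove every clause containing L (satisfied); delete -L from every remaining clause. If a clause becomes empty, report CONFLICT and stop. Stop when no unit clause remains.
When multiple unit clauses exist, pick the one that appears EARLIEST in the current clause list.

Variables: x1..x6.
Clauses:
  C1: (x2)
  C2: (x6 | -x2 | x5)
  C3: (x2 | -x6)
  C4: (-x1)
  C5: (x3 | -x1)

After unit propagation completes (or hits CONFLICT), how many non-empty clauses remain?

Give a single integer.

Answer: 1

Derivation:
unit clause [2] forces x2=T; simplify:
  drop -2 from [6, -2, 5] -> [6, 5]
  satisfied 2 clause(s); 3 remain; assigned so far: [2]
unit clause [-1] forces x1=F; simplify:
  satisfied 2 clause(s); 1 remain; assigned so far: [1, 2]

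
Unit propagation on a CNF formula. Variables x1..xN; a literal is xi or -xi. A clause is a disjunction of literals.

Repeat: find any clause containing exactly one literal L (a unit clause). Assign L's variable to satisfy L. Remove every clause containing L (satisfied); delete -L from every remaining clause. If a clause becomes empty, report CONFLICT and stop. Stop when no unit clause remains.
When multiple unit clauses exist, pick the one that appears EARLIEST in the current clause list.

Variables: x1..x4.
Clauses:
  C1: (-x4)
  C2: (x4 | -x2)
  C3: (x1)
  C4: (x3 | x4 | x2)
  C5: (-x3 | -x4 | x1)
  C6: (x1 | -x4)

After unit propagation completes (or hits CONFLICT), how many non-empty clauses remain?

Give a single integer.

unit clause [-4] forces x4=F; simplify:
  drop 4 from [4, -2] -> [-2]
  drop 4 from [3, 4, 2] -> [3, 2]
  satisfied 3 clause(s); 3 remain; assigned so far: [4]
unit clause [-2] forces x2=F; simplify:
  drop 2 from [3, 2] -> [3]
  satisfied 1 clause(s); 2 remain; assigned so far: [2, 4]
unit clause [1] forces x1=T; simplify:
  satisfied 1 clause(s); 1 remain; assigned so far: [1, 2, 4]
unit clause [3] forces x3=T; simplify:
  satisfied 1 clause(s); 0 remain; assigned so far: [1, 2, 3, 4]

Answer: 0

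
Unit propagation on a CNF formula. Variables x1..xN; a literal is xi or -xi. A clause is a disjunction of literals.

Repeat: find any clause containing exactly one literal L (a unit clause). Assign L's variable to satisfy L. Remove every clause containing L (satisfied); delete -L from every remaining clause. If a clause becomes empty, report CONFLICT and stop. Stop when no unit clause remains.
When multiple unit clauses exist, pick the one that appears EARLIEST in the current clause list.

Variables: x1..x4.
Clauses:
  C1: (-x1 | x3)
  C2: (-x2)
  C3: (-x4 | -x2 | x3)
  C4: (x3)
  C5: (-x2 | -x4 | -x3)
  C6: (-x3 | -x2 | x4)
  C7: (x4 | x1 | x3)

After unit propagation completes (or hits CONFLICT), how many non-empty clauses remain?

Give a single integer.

unit clause [-2] forces x2=F; simplify:
  satisfied 4 clause(s); 3 remain; assigned so far: [2]
unit clause [3] forces x3=T; simplify:
  satisfied 3 clause(s); 0 remain; assigned so far: [2, 3]

Answer: 0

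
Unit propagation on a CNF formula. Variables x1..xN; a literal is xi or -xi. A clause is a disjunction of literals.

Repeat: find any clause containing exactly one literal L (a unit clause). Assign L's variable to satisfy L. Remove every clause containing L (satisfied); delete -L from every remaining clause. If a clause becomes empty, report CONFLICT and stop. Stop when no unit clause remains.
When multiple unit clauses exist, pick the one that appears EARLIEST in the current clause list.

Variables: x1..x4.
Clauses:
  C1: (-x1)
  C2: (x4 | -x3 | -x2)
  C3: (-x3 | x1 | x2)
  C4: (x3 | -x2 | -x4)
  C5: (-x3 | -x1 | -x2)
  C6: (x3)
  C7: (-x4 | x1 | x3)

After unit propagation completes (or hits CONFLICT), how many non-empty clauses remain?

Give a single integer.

Answer: 0

Derivation:
unit clause [-1] forces x1=F; simplify:
  drop 1 from [-3, 1, 2] -> [-3, 2]
  drop 1 from [-4, 1, 3] -> [-4, 3]
  satisfied 2 clause(s); 5 remain; assigned so far: [1]
unit clause [3] forces x3=T; simplify:
  drop -3 from [4, -3, -2] -> [4, -2]
  drop -3 from [-3, 2] -> [2]
  satisfied 3 clause(s); 2 remain; assigned so far: [1, 3]
unit clause [2] forces x2=T; simplify:
  drop -2 from [4, -2] -> [4]
  satisfied 1 clause(s); 1 remain; assigned so far: [1, 2, 3]
unit clause [4] forces x4=T; simplify:
  satisfied 1 clause(s); 0 remain; assigned so far: [1, 2, 3, 4]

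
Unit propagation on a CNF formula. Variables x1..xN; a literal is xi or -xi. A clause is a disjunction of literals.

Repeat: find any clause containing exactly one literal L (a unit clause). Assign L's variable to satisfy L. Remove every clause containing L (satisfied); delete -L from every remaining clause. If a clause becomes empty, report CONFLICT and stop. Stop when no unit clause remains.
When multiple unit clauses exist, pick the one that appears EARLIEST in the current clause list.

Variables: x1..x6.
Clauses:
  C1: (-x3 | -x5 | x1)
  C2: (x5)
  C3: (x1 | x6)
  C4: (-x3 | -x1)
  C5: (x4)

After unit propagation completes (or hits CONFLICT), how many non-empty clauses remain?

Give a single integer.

Answer: 3

Derivation:
unit clause [5] forces x5=T; simplify:
  drop -5 from [-3, -5, 1] -> [-3, 1]
  satisfied 1 clause(s); 4 remain; assigned so far: [5]
unit clause [4] forces x4=T; simplify:
  satisfied 1 clause(s); 3 remain; assigned so far: [4, 5]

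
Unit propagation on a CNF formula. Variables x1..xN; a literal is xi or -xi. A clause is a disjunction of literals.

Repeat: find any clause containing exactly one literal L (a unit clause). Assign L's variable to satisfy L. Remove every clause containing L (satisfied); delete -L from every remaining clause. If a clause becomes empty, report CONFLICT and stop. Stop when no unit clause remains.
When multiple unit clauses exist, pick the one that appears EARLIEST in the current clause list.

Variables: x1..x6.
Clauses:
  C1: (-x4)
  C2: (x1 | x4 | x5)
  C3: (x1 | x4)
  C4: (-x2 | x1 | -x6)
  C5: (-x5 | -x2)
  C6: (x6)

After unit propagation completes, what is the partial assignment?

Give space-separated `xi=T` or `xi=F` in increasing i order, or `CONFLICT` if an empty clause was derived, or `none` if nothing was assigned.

unit clause [-4] forces x4=F; simplify:
  drop 4 from [1, 4, 5] -> [1, 5]
  drop 4 from [1, 4] -> [1]
  satisfied 1 clause(s); 5 remain; assigned so far: [4]
unit clause [1] forces x1=T; simplify:
  satisfied 3 clause(s); 2 remain; assigned so far: [1, 4]
unit clause [6] forces x6=T; simplify:
  satisfied 1 clause(s); 1 remain; assigned so far: [1, 4, 6]

Answer: x1=T x4=F x6=T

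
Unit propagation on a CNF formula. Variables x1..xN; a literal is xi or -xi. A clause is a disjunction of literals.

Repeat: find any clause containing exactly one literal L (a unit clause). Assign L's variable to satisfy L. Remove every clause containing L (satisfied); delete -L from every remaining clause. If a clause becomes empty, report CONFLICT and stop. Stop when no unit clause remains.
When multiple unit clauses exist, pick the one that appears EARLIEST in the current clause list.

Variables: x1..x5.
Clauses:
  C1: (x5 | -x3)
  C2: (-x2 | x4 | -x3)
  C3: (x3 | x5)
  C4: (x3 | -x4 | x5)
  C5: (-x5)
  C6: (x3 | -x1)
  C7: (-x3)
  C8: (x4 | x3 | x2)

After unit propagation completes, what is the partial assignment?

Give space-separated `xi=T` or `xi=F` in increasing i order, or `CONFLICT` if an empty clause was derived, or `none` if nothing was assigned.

Answer: CONFLICT

Derivation:
unit clause [-5] forces x5=F; simplify:
  drop 5 from [5, -3] -> [-3]
  drop 5 from [3, 5] -> [3]
  drop 5 from [3, -4, 5] -> [3, -4]
  satisfied 1 clause(s); 7 remain; assigned so far: [5]
unit clause [-3] forces x3=F; simplify:
  drop 3 from [3] -> [] (empty!)
  drop 3 from [3, -4] -> [-4]
  drop 3 from [3, -1] -> [-1]
  drop 3 from [4, 3, 2] -> [4, 2]
  satisfied 3 clause(s); 4 remain; assigned so far: [3, 5]
CONFLICT (empty clause)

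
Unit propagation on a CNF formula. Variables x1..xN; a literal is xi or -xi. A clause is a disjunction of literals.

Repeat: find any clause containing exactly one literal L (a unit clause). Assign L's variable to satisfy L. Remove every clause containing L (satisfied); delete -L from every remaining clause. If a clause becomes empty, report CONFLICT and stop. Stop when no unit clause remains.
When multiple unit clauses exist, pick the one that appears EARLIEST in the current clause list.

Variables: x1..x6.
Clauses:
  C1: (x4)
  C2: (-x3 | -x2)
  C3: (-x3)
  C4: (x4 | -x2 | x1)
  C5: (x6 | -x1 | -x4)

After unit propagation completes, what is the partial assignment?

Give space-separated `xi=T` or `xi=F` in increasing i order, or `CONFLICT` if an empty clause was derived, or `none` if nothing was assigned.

Answer: x3=F x4=T

Derivation:
unit clause [4] forces x4=T; simplify:
  drop -4 from [6, -1, -4] -> [6, -1]
  satisfied 2 clause(s); 3 remain; assigned so far: [4]
unit clause [-3] forces x3=F; simplify:
  satisfied 2 clause(s); 1 remain; assigned so far: [3, 4]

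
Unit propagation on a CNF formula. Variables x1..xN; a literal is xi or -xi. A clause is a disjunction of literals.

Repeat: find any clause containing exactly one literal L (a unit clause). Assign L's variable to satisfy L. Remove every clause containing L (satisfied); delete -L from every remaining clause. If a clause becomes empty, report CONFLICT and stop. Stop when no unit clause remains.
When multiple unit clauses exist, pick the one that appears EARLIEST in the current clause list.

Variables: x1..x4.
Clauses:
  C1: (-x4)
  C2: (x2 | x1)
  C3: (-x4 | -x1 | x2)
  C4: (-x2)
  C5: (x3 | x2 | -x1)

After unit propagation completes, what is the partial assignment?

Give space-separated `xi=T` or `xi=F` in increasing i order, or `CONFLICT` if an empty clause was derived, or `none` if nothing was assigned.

Answer: x1=T x2=F x3=T x4=F

Derivation:
unit clause [-4] forces x4=F; simplify:
  satisfied 2 clause(s); 3 remain; assigned so far: [4]
unit clause [-2] forces x2=F; simplify:
  drop 2 from [2, 1] -> [1]
  drop 2 from [3, 2, -1] -> [3, -1]
  satisfied 1 clause(s); 2 remain; assigned so far: [2, 4]
unit clause [1] forces x1=T; simplify:
  drop -1 from [3, -1] -> [3]
  satisfied 1 clause(s); 1 remain; assigned so far: [1, 2, 4]
unit clause [3] forces x3=T; simplify:
  satisfied 1 clause(s); 0 remain; assigned so far: [1, 2, 3, 4]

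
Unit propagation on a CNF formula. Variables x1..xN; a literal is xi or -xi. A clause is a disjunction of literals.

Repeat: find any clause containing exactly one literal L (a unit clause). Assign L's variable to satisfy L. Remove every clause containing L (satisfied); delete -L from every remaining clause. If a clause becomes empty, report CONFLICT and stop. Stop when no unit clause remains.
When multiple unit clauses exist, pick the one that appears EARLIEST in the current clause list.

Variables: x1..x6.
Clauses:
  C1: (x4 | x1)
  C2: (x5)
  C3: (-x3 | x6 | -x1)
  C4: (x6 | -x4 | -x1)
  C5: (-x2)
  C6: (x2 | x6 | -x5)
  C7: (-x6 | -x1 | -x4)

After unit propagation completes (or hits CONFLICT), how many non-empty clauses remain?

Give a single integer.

unit clause [5] forces x5=T; simplify:
  drop -5 from [2, 6, -5] -> [2, 6]
  satisfied 1 clause(s); 6 remain; assigned so far: [5]
unit clause [-2] forces x2=F; simplify:
  drop 2 from [2, 6] -> [6]
  satisfied 1 clause(s); 5 remain; assigned so far: [2, 5]
unit clause [6] forces x6=T; simplify:
  drop -6 from [-6, -1, -4] -> [-1, -4]
  satisfied 3 clause(s); 2 remain; assigned so far: [2, 5, 6]

Answer: 2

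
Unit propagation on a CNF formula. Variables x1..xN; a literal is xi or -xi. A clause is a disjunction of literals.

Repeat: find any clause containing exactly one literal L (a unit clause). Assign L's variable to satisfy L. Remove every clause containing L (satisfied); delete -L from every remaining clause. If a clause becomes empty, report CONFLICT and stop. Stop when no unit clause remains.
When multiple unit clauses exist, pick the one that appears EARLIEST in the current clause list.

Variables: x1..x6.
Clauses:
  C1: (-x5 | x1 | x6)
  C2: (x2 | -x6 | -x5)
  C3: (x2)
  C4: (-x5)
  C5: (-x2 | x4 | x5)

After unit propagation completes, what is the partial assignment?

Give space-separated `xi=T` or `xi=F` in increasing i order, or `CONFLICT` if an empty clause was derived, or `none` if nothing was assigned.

Answer: x2=T x4=T x5=F

Derivation:
unit clause [2] forces x2=T; simplify:
  drop -2 from [-2, 4, 5] -> [4, 5]
  satisfied 2 clause(s); 3 remain; assigned so far: [2]
unit clause [-5] forces x5=F; simplify:
  drop 5 from [4, 5] -> [4]
  satisfied 2 clause(s); 1 remain; assigned so far: [2, 5]
unit clause [4] forces x4=T; simplify:
  satisfied 1 clause(s); 0 remain; assigned so far: [2, 4, 5]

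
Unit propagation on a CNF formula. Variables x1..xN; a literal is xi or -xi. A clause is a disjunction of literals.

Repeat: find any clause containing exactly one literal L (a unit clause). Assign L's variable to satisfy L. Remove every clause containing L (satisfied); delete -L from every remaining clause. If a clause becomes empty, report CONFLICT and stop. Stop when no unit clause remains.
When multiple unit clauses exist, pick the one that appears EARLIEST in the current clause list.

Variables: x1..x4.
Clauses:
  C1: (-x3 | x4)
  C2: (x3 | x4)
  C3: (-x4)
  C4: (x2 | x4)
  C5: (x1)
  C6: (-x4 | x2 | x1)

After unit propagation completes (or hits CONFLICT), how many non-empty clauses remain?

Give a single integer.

Answer: 2

Derivation:
unit clause [-4] forces x4=F; simplify:
  drop 4 from [-3, 4] -> [-3]
  drop 4 from [3, 4] -> [3]
  drop 4 from [2, 4] -> [2]
  satisfied 2 clause(s); 4 remain; assigned so far: [4]
unit clause [-3] forces x3=F; simplify:
  drop 3 from [3] -> [] (empty!)
  satisfied 1 clause(s); 3 remain; assigned so far: [3, 4]
CONFLICT (empty clause)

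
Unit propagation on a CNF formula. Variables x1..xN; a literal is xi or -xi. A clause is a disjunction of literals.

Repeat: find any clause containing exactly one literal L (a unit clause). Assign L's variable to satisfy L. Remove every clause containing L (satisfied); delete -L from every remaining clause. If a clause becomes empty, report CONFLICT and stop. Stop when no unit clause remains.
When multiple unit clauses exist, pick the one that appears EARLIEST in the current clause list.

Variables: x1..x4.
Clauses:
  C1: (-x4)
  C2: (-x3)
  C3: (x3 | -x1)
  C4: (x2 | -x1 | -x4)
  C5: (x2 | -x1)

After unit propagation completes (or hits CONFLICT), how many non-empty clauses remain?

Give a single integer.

unit clause [-4] forces x4=F; simplify:
  satisfied 2 clause(s); 3 remain; assigned so far: [4]
unit clause [-3] forces x3=F; simplify:
  drop 3 from [3, -1] -> [-1]
  satisfied 1 clause(s); 2 remain; assigned so far: [3, 4]
unit clause [-1] forces x1=F; simplify:
  satisfied 2 clause(s); 0 remain; assigned so far: [1, 3, 4]

Answer: 0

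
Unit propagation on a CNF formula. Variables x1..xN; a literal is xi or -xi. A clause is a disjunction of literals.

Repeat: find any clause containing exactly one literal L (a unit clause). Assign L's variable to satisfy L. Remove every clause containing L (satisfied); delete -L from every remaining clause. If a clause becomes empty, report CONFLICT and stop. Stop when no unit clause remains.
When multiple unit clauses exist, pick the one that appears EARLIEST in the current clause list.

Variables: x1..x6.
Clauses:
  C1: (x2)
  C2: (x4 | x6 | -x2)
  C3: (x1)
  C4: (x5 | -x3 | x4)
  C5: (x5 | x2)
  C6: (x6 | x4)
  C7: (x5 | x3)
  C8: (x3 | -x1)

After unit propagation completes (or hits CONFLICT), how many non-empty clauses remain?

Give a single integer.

unit clause [2] forces x2=T; simplify:
  drop -2 from [4, 6, -2] -> [4, 6]
  satisfied 2 clause(s); 6 remain; assigned so far: [2]
unit clause [1] forces x1=T; simplify:
  drop -1 from [3, -1] -> [3]
  satisfied 1 clause(s); 5 remain; assigned so far: [1, 2]
unit clause [3] forces x3=T; simplify:
  drop -3 from [5, -3, 4] -> [5, 4]
  satisfied 2 clause(s); 3 remain; assigned so far: [1, 2, 3]

Answer: 3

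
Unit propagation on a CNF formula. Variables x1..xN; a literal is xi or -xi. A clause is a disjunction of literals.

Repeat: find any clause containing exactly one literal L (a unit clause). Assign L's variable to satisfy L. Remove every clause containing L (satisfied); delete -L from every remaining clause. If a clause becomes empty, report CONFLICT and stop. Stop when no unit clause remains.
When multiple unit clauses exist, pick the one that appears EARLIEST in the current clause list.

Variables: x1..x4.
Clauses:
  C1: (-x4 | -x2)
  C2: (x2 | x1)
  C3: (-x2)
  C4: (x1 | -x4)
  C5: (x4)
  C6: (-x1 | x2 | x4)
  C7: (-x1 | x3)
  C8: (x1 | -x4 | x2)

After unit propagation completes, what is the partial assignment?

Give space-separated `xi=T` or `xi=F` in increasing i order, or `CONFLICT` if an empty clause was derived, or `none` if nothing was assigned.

Answer: x1=T x2=F x3=T x4=T

Derivation:
unit clause [-2] forces x2=F; simplify:
  drop 2 from [2, 1] -> [1]
  drop 2 from [-1, 2, 4] -> [-1, 4]
  drop 2 from [1, -4, 2] -> [1, -4]
  satisfied 2 clause(s); 6 remain; assigned so far: [2]
unit clause [1] forces x1=T; simplify:
  drop -1 from [-1, 4] -> [4]
  drop -1 from [-1, 3] -> [3]
  satisfied 3 clause(s); 3 remain; assigned so far: [1, 2]
unit clause [4] forces x4=T; simplify:
  satisfied 2 clause(s); 1 remain; assigned so far: [1, 2, 4]
unit clause [3] forces x3=T; simplify:
  satisfied 1 clause(s); 0 remain; assigned so far: [1, 2, 3, 4]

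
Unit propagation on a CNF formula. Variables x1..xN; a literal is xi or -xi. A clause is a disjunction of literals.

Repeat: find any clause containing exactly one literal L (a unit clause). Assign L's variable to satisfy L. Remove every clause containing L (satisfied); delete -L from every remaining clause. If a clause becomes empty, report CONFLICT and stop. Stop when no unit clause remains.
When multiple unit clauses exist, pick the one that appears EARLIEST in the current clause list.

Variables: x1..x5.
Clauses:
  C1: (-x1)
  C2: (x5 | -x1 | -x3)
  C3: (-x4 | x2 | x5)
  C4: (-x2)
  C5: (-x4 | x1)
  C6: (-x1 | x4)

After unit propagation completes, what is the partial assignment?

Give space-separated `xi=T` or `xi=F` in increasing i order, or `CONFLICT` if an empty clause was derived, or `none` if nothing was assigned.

unit clause [-1] forces x1=F; simplify:
  drop 1 from [-4, 1] -> [-4]
  satisfied 3 clause(s); 3 remain; assigned so far: [1]
unit clause [-2] forces x2=F; simplify:
  drop 2 from [-4, 2, 5] -> [-4, 5]
  satisfied 1 clause(s); 2 remain; assigned so far: [1, 2]
unit clause [-4] forces x4=F; simplify:
  satisfied 2 clause(s); 0 remain; assigned so far: [1, 2, 4]

Answer: x1=F x2=F x4=F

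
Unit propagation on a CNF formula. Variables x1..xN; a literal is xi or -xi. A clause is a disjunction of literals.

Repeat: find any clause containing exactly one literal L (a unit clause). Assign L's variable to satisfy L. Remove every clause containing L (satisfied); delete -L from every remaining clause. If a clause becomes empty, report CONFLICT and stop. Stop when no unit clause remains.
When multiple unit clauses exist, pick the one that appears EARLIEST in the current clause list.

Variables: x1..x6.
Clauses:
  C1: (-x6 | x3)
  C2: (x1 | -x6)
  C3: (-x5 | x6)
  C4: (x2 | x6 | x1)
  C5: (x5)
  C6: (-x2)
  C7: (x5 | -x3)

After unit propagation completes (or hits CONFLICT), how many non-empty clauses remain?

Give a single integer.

Answer: 0

Derivation:
unit clause [5] forces x5=T; simplify:
  drop -5 from [-5, 6] -> [6]
  satisfied 2 clause(s); 5 remain; assigned so far: [5]
unit clause [6] forces x6=T; simplify:
  drop -6 from [-6, 3] -> [3]
  drop -6 from [1, -6] -> [1]
  satisfied 2 clause(s); 3 remain; assigned so far: [5, 6]
unit clause [3] forces x3=T; simplify:
  satisfied 1 clause(s); 2 remain; assigned so far: [3, 5, 6]
unit clause [1] forces x1=T; simplify:
  satisfied 1 clause(s); 1 remain; assigned so far: [1, 3, 5, 6]
unit clause [-2] forces x2=F; simplify:
  satisfied 1 clause(s); 0 remain; assigned so far: [1, 2, 3, 5, 6]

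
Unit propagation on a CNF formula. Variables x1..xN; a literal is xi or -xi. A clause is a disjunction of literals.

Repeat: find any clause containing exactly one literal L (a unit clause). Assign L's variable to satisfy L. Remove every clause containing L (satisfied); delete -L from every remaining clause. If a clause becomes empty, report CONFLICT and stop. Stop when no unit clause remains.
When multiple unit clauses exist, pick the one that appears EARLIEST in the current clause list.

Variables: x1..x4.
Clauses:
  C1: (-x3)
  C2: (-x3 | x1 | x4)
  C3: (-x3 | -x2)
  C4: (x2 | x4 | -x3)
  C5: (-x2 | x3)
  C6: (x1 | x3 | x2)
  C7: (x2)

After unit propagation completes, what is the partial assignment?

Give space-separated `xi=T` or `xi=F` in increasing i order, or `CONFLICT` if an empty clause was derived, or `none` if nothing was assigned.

unit clause [-3] forces x3=F; simplify:
  drop 3 from [-2, 3] -> [-2]
  drop 3 from [1, 3, 2] -> [1, 2]
  satisfied 4 clause(s); 3 remain; assigned so far: [3]
unit clause [-2] forces x2=F; simplify:
  drop 2 from [1, 2] -> [1]
  drop 2 from [2] -> [] (empty!)
  satisfied 1 clause(s); 2 remain; assigned so far: [2, 3]
CONFLICT (empty clause)

Answer: CONFLICT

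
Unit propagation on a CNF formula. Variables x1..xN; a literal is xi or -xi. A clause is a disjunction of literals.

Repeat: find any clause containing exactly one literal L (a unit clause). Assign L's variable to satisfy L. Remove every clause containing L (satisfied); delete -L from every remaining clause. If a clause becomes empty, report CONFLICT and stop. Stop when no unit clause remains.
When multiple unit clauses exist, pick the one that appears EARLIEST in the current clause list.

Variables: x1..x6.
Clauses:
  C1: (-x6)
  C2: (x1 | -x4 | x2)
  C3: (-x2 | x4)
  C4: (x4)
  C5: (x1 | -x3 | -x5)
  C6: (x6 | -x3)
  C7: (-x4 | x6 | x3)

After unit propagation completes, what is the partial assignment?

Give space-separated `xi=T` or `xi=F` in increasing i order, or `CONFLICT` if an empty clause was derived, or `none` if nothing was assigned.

unit clause [-6] forces x6=F; simplify:
  drop 6 from [6, -3] -> [-3]
  drop 6 from [-4, 6, 3] -> [-4, 3]
  satisfied 1 clause(s); 6 remain; assigned so far: [6]
unit clause [4] forces x4=T; simplify:
  drop -4 from [1, -4, 2] -> [1, 2]
  drop -4 from [-4, 3] -> [3]
  satisfied 2 clause(s); 4 remain; assigned so far: [4, 6]
unit clause [-3] forces x3=F; simplify:
  drop 3 from [3] -> [] (empty!)
  satisfied 2 clause(s); 2 remain; assigned so far: [3, 4, 6]
CONFLICT (empty clause)

Answer: CONFLICT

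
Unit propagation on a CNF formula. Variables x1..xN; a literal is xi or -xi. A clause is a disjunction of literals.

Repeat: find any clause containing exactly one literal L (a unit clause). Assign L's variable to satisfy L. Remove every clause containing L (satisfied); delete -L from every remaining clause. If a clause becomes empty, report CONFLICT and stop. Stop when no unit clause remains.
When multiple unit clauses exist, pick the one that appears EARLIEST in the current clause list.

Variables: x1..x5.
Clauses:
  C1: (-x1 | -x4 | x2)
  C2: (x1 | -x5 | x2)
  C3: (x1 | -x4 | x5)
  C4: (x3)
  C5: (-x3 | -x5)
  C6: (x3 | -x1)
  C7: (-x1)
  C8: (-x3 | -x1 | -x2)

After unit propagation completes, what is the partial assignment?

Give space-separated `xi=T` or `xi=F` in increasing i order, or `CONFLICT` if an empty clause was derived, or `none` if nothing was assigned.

unit clause [3] forces x3=T; simplify:
  drop -3 from [-3, -5] -> [-5]
  drop -3 from [-3, -1, -2] -> [-1, -2]
  satisfied 2 clause(s); 6 remain; assigned so far: [3]
unit clause [-5] forces x5=F; simplify:
  drop 5 from [1, -4, 5] -> [1, -4]
  satisfied 2 clause(s); 4 remain; assigned so far: [3, 5]
unit clause [-1] forces x1=F; simplify:
  drop 1 from [1, -4] -> [-4]
  satisfied 3 clause(s); 1 remain; assigned so far: [1, 3, 5]
unit clause [-4] forces x4=F; simplify:
  satisfied 1 clause(s); 0 remain; assigned so far: [1, 3, 4, 5]

Answer: x1=F x3=T x4=F x5=F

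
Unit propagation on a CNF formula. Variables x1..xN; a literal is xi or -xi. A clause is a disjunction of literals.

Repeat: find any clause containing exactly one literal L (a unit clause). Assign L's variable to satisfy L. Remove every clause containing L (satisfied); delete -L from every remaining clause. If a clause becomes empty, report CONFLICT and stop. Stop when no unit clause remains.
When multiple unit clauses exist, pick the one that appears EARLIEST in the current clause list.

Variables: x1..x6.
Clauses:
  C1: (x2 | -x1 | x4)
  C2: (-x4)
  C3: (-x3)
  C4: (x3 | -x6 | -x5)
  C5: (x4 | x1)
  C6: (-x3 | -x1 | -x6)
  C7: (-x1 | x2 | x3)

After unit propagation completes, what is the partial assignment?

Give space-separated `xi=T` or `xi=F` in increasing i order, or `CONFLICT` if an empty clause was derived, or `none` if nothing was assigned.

unit clause [-4] forces x4=F; simplify:
  drop 4 from [2, -1, 4] -> [2, -1]
  drop 4 from [4, 1] -> [1]
  satisfied 1 clause(s); 6 remain; assigned so far: [4]
unit clause [-3] forces x3=F; simplify:
  drop 3 from [3, -6, -5] -> [-6, -5]
  drop 3 from [-1, 2, 3] -> [-1, 2]
  satisfied 2 clause(s); 4 remain; assigned so far: [3, 4]
unit clause [1] forces x1=T; simplify:
  drop -1 from [2, -1] -> [2]
  drop -1 from [-1, 2] -> [2]
  satisfied 1 clause(s); 3 remain; assigned so far: [1, 3, 4]
unit clause [2] forces x2=T; simplify:
  satisfied 2 clause(s); 1 remain; assigned so far: [1, 2, 3, 4]

Answer: x1=T x2=T x3=F x4=F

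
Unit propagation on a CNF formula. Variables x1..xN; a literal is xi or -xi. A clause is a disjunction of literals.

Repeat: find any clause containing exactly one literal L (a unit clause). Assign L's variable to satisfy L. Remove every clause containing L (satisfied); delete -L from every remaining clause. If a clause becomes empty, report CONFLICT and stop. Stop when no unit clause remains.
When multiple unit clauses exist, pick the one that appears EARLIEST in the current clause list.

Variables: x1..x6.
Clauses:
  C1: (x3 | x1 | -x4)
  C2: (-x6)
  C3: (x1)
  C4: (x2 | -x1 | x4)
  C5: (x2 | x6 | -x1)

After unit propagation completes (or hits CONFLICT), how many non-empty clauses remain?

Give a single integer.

Answer: 0

Derivation:
unit clause [-6] forces x6=F; simplify:
  drop 6 from [2, 6, -1] -> [2, -1]
  satisfied 1 clause(s); 4 remain; assigned so far: [6]
unit clause [1] forces x1=T; simplify:
  drop -1 from [2, -1, 4] -> [2, 4]
  drop -1 from [2, -1] -> [2]
  satisfied 2 clause(s); 2 remain; assigned so far: [1, 6]
unit clause [2] forces x2=T; simplify:
  satisfied 2 clause(s); 0 remain; assigned so far: [1, 2, 6]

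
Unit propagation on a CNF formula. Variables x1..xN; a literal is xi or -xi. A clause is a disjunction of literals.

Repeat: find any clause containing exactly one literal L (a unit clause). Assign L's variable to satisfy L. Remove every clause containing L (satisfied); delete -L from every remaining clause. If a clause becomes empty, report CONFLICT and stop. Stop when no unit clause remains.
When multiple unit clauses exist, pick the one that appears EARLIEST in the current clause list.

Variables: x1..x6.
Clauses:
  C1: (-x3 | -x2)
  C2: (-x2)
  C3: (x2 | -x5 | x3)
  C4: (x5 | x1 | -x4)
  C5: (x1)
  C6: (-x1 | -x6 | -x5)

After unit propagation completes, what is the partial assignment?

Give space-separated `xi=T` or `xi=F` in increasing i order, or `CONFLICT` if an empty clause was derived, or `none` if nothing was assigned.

Answer: x1=T x2=F

Derivation:
unit clause [-2] forces x2=F; simplify:
  drop 2 from [2, -5, 3] -> [-5, 3]
  satisfied 2 clause(s); 4 remain; assigned so far: [2]
unit clause [1] forces x1=T; simplify:
  drop -1 from [-1, -6, -5] -> [-6, -5]
  satisfied 2 clause(s); 2 remain; assigned so far: [1, 2]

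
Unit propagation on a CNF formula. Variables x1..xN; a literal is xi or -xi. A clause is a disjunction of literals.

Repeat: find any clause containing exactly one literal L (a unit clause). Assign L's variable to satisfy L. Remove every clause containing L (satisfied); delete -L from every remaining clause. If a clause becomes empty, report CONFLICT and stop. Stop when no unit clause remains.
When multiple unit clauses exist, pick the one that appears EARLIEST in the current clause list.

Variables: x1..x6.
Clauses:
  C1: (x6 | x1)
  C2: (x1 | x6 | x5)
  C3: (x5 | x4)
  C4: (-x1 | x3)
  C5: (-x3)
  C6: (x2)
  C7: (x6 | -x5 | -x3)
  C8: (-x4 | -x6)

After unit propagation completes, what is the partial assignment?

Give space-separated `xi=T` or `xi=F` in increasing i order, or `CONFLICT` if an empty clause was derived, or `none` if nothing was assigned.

Answer: x1=F x2=T x3=F x4=F x5=T x6=T

Derivation:
unit clause [-3] forces x3=F; simplify:
  drop 3 from [-1, 3] -> [-1]
  satisfied 2 clause(s); 6 remain; assigned so far: [3]
unit clause [-1] forces x1=F; simplify:
  drop 1 from [6, 1] -> [6]
  drop 1 from [1, 6, 5] -> [6, 5]
  satisfied 1 clause(s); 5 remain; assigned so far: [1, 3]
unit clause [6] forces x6=T; simplify:
  drop -6 from [-4, -6] -> [-4]
  satisfied 2 clause(s); 3 remain; assigned so far: [1, 3, 6]
unit clause [2] forces x2=T; simplify:
  satisfied 1 clause(s); 2 remain; assigned so far: [1, 2, 3, 6]
unit clause [-4] forces x4=F; simplify:
  drop 4 from [5, 4] -> [5]
  satisfied 1 clause(s); 1 remain; assigned so far: [1, 2, 3, 4, 6]
unit clause [5] forces x5=T; simplify:
  satisfied 1 clause(s); 0 remain; assigned so far: [1, 2, 3, 4, 5, 6]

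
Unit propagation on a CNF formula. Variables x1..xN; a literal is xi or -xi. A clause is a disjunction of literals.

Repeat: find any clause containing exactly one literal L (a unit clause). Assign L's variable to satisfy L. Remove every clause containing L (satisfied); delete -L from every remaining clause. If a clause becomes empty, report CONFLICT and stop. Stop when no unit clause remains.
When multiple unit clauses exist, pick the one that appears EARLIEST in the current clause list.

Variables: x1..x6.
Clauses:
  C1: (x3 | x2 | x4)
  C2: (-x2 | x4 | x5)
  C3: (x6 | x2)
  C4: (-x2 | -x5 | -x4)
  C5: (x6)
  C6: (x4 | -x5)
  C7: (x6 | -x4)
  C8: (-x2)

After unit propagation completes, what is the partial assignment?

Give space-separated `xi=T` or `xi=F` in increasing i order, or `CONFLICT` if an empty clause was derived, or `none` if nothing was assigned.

unit clause [6] forces x6=T; simplify:
  satisfied 3 clause(s); 5 remain; assigned so far: [6]
unit clause [-2] forces x2=F; simplify:
  drop 2 from [3, 2, 4] -> [3, 4]
  satisfied 3 clause(s); 2 remain; assigned so far: [2, 6]

Answer: x2=F x6=T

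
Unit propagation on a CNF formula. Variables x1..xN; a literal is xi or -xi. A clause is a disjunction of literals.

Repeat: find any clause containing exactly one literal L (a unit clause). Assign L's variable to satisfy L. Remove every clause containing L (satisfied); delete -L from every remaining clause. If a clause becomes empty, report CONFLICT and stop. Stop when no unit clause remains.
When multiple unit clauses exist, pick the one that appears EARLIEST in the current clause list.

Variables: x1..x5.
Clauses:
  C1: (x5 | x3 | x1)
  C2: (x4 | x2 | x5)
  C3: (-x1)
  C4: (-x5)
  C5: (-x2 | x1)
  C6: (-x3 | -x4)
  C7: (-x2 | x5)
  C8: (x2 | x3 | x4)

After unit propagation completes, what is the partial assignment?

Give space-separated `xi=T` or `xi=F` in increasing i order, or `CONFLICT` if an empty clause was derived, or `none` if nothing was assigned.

unit clause [-1] forces x1=F; simplify:
  drop 1 from [5, 3, 1] -> [5, 3]
  drop 1 from [-2, 1] -> [-2]
  satisfied 1 clause(s); 7 remain; assigned so far: [1]
unit clause [-5] forces x5=F; simplify:
  drop 5 from [5, 3] -> [3]
  drop 5 from [4, 2, 5] -> [4, 2]
  drop 5 from [-2, 5] -> [-2]
  satisfied 1 clause(s); 6 remain; assigned so far: [1, 5]
unit clause [3] forces x3=T; simplify:
  drop -3 from [-3, -4] -> [-4]
  satisfied 2 clause(s); 4 remain; assigned so far: [1, 3, 5]
unit clause [-2] forces x2=F; simplify:
  drop 2 from [4, 2] -> [4]
  satisfied 2 clause(s); 2 remain; assigned so far: [1, 2, 3, 5]
unit clause [4] forces x4=T; simplify:
  drop -4 from [-4] -> [] (empty!)
  satisfied 1 clause(s); 1 remain; assigned so far: [1, 2, 3, 4, 5]
CONFLICT (empty clause)

Answer: CONFLICT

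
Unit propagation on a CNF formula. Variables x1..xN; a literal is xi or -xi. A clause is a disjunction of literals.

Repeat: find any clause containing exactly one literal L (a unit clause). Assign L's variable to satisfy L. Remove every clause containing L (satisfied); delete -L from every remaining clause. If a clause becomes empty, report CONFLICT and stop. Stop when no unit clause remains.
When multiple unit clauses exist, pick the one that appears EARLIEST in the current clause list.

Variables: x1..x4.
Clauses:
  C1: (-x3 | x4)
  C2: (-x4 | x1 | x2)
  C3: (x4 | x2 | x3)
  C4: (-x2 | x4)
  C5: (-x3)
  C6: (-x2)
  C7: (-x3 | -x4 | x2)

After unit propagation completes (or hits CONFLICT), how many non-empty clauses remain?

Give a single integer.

unit clause [-3] forces x3=F; simplify:
  drop 3 from [4, 2, 3] -> [4, 2]
  satisfied 3 clause(s); 4 remain; assigned so far: [3]
unit clause [-2] forces x2=F; simplify:
  drop 2 from [-4, 1, 2] -> [-4, 1]
  drop 2 from [4, 2] -> [4]
  satisfied 2 clause(s); 2 remain; assigned so far: [2, 3]
unit clause [4] forces x4=T; simplify:
  drop -4 from [-4, 1] -> [1]
  satisfied 1 clause(s); 1 remain; assigned so far: [2, 3, 4]
unit clause [1] forces x1=T; simplify:
  satisfied 1 clause(s); 0 remain; assigned so far: [1, 2, 3, 4]

Answer: 0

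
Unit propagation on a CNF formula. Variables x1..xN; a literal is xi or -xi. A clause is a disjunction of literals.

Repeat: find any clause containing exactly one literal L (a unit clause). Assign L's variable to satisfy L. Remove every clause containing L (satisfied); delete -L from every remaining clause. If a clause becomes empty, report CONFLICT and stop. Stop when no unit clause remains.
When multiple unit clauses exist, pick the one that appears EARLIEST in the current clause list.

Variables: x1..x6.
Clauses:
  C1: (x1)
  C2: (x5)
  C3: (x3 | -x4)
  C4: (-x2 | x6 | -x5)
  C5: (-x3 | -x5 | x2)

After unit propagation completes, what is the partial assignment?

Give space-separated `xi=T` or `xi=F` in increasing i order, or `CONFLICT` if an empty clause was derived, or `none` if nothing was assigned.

Answer: x1=T x5=T

Derivation:
unit clause [1] forces x1=T; simplify:
  satisfied 1 clause(s); 4 remain; assigned so far: [1]
unit clause [5] forces x5=T; simplify:
  drop -5 from [-2, 6, -5] -> [-2, 6]
  drop -5 from [-3, -5, 2] -> [-3, 2]
  satisfied 1 clause(s); 3 remain; assigned so far: [1, 5]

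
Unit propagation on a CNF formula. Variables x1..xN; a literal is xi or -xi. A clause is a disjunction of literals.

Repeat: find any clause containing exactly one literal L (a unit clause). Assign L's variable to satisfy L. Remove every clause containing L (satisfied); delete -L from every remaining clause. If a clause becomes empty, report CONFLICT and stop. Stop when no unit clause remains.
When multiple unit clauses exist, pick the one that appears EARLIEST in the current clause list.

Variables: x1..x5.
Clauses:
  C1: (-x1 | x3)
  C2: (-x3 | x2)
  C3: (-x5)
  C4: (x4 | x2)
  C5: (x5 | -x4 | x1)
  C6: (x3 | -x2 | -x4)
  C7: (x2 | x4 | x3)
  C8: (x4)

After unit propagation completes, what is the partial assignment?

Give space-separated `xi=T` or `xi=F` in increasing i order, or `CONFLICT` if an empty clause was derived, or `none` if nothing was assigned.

Answer: x1=T x2=T x3=T x4=T x5=F

Derivation:
unit clause [-5] forces x5=F; simplify:
  drop 5 from [5, -4, 1] -> [-4, 1]
  satisfied 1 clause(s); 7 remain; assigned so far: [5]
unit clause [4] forces x4=T; simplify:
  drop -4 from [-4, 1] -> [1]
  drop -4 from [3, -2, -4] -> [3, -2]
  satisfied 3 clause(s); 4 remain; assigned so far: [4, 5]
unit clause [1] forces x1=T; simplify:
  drop -1 from [-1, 3] -> [3]
  satisfied 1 clause(s); 3 remain; assigned so far: [1, 4, 5]
unit clause [3] forces x3=T; simplify:
  drop -3 from [-3, 2] -> [2]
  satisfied 2 clause(s); 1 remain; assigned so far: [1, 3, 4, 5]
unit clause [2] forces x2=T; simplify:
  satisfied 1 clause(s); 0 remain; assigned so far: [1, 2, 3, 4, 5]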